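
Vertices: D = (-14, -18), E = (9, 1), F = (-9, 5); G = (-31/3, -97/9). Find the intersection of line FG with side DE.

(-75/7, -107/7)

Barycentric coordinates of G with respect to DEF: (2/3, 1/9, 2/9).
On side DE the F-coordinate is zero; dropping G's F-weight 2/9 and renormalizing the remaining 2/3 : 1/9 gives weights 6/7, 1/7 on D, E.
H = (6/7)·(-14, -18) + (1/7)·(9, 1) = (-75/7, -107/7).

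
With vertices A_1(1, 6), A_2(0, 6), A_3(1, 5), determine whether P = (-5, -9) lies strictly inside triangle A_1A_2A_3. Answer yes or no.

Barycentric coordinates of P: (-20, 6, 15).
The three coordinates are negative, positive, positive; a point is interior exactly when all three are positive.

no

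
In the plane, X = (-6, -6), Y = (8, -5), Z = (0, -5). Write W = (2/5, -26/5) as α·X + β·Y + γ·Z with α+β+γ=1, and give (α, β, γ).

Signed area of the reference triangle: [XYZ] = ½·((-6)·(-5−(-5)) + 8·(-5−(-6)) + 0·(-6−(-5))) = ½·(0 + 8 + 0) = 4.
[WYZ] = ½·((2/5)·(-5−(-5)) + 8·(-5−(-26/5)) + 0·(-26/5−(-5))) = ½·(0 + 8/5 + 0) = 4/5, so the X-coordinate is (4/5)/4 = 1/5.
[XWZ] = ½·((-6)·(-26/5−(-5)) + (2/5)·(-5−(-6)) + 0·(-6−(-26/5))) = ½·(6/5 + 2/5 + 0) = 4/5, so the Y-coordinate is 1/5.
[XYW] = ½·((-6)·(-5−(-26/5)) + 8·(-26/5−(-6)) + (2/5)·(-6−(-5))) = ½·(-6/5 + 32/5 − 2/5) = 12/5, so the Z-coordinate is 3/5.
Check: 1/5 + 1/5 + 3/5 = 1.

(1/5, 1/5, 3/5)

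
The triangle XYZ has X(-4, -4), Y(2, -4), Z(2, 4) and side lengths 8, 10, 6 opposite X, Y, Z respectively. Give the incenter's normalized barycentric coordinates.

(1/3, 5/12, 1/4)

The incenter has barycentric coordinates proportional to the opposite side lengths: (8 : 10 : 6).
Normalizing by 8+10+6 = 24 gives (1/3, 5/12, 1/4).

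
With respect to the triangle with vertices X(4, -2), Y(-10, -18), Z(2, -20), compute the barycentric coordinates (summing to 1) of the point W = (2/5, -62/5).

Signed area of the reference triangle: [XYZ] = ½·(4·(-18−(-20)) + (-10)·(-20−(-2)) + 2·(-2−(-18))) = ½·(8 + 180 + 32) = 110.
[WYZ] = ½·((2/5)·(-18−(-20)) + (-10)·(-20−(-62/5)) + 2·(-62/5−(-18))) = ½·(4/5 + 76 + 56/5) = 44, so the X-coordinate is 44/110 = 2/5.
[XWZ] = ½·(4·(-62/5−(-20)) + (2/5)·(-20−(-2)) + 2·(-2−(-62/5))) = ½·(152/5 − 36/5 + 104/5) = 22, so the Y-coordinate is 1/5.
[XYW] = ½·(4·(-18−(-62/5)) + (-10)·(-62/5−(-2)) + (2/5)·(-2−(-18))) = ½·(-112/5 + 104 + 32/5) = 44, so the Z-coordinate is 2/5.
Check: 2/5 + 1/5 + 2/5 = 1.

(2/5, 1/5, 2/5)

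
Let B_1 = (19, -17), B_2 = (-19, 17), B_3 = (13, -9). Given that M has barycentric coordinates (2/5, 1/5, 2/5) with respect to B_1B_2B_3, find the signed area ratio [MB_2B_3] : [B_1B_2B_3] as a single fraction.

2/5

The signed ratio [MB_2B_3]/[B_1B_2B_3] equals the barycentric coordinate of M at vertex B_1, which is 2/5.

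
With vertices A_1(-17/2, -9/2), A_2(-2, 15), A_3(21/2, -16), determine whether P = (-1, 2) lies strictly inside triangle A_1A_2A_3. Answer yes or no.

Barycentric coordinates of P: (526/1781, 839/1781, 32/137).
The three coordinates are positive, positive, positive; a point is interior exactly when all three are positive.

yes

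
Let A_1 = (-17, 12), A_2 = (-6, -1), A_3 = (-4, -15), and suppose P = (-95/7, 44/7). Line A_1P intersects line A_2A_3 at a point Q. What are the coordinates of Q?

(-5, -8)

Barycentric coordinates of P with respect to A_1A_2A_3: (5/7, 1/7, 1/7).
On side A_2A_3 the A_1-coordinate is zero; dropping P's A_1-weight 5/7 and renormalizing the remaining 1/7 : 1/7 gives weights 1/2, 1/2 on A_2, A_3.
Q = (1/2)·(-6, -1) + (1/2)·(-4, -15) = (-5, -8).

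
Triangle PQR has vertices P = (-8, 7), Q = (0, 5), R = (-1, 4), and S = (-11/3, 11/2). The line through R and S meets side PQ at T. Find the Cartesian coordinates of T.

Barycentric coordinates of S with respect to PQR: (5/12, 1/4, 1/3).
On side PQ the R-coordinate is zero; dropping S's R-weight 1/3 and renormalizing the remaining 5/12 : 1/4 gives weights 5/8, 3/8 on P, Q.
T = (5/8)·(-8, 7) + (3/8)·(0, 5) = (-5, 25/4).

(-5, 25/4)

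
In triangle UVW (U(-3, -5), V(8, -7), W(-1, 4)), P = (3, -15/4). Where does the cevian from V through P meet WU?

(-2, -1/2)

Barycentric coordinates of P with respect to UVW: (1/4, 1/2, 1/4).
On side WU the V-coordinate is zero; dropping P's V-weight 1/2 and renormalizing the remaining 1/4 : 1/4 gives weights 1/2, 1/2 on W, U.
Q = (1/2)·(-1, 4) + (1/2)·(-3, -5) = (-2, -1/2).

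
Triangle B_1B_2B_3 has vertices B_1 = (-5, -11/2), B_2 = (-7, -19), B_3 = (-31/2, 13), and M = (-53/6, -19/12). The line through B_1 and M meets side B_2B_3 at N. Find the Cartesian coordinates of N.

(-38/3, 7/3)

Barycentric coordinates of M with respect to B_1B_2B_3: (1/2, 1/6, 1/3).
On side B_2B_3 the B_1-coordinate is zero; dropping M's B_1-weight 1/2 and renormalizing the remaining 1/6 : 1/3 gives weights 1/3, 2/3 on B_2, B_3.
N = (1/3)·(-7, -19) + (2/3)·(-31/2, 13) = (-38/3, 7/3).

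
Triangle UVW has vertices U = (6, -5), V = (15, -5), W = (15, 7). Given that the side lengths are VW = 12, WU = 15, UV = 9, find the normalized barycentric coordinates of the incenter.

(1/3, 5/12, 1/4)

The incenter has barycentric coordinates proportional to the opposite side lengths: (12 : 15 : 9).
Normalizing by 12+15+9 = 36 gives (1/3, 5/12, 1/4).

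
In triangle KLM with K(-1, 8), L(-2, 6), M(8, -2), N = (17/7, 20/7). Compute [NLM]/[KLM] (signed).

[KLM] = ½·((-1)·(6−(-2)) + (-2)·(-2−8) + 8·(8−6)) = ½·(-8 + 20 + 16) = 14.
[NLM] = ½·((17/7)·(6−(-2)) + (-2)·(-2−(20/7)) + 8·(20/7−6)) = ½·(136/7 + 68/7 − 176/7) = 2, so the ratio is 2/14 = 1/7.

1/7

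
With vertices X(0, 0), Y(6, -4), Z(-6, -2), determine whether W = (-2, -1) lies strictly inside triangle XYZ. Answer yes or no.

yes

Barycentric coordinates of W: (5/9, 1/18, 7/18).
The three coordinates are positive, positive, positive; a point is interior exactly when all three are positive.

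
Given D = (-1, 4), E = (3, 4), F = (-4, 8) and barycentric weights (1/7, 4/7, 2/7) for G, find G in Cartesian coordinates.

G = (1/7)·D + (4/7)·E + (2/7)·F.
x-coordinate: (1/7)·(-1) + (4/7)·3 + (2/7)·(-4) = 3/7.
y-coordinate: (1/7)·4 + (4/7)·4 + (2/7)·8 = 36/7.

(3/7, 36/7)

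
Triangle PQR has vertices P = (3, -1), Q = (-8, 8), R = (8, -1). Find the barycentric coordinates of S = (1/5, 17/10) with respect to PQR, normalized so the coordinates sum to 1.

Signed area of the reference triangle: [PQR] = ½·(3·(8−(-1)) + (-8)·(-1−(-1)) + 8·(-1−8)) = ½·(27 + 0 − 72) = -45/2.
[SQR] = ½·((1/5)·(8−(-1)) + (-8)·(-1−(17/10)) + 8·(17/10−8)) = ½·(9/5 + 108/5 − 252/5) = -27/2, so the P-coordinate is (-27/2)/(-45/2) = 3/5.
[PSR] = ½·(3·(17/10−(-1)) + (1/5)·(-1−(-1)) + 8·(-1−(17/10))) = ½·(81/10 + 0 − 108/5) = -27/4, so the Q-coordinate is 3/10.
[PQS] = ½·(3·(8−(17/10)) + (-8)·(17/10−(-1)) + (1/5)·(-1−8)) = ½·(189/10 − 108/5 − 9/5) = -9/4, so the R-coordinate is 1/10.
Check: 3/5 + 3/10 + 1/10 = 1.

(3/5, 3/10, 1/10)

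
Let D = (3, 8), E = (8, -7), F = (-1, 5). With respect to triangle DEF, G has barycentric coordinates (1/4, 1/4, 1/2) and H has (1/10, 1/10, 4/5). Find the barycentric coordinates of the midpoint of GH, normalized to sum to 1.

(7/40, 7/40, 13/20)

Since both coordinate triples sum to 1, the midpoint's barycentrics are the componentwise average.
(1/4+1/10)/2 = 7/40; similarly 7/40 and 13/20.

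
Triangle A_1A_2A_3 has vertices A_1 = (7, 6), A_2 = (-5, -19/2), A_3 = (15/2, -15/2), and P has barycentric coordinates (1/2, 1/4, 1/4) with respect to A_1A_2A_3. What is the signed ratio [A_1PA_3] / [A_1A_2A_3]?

The signed ratio [A_1PA_3]/[A_1A_2A_3] equals the barycentric coordinate of P at vertex A_2, which is 1/4.

1/4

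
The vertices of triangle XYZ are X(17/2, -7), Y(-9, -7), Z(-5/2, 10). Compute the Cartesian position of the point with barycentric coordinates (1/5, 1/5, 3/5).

W = (1/5)·X + (1/5)·Y + (3/5)·Z.
x-coordinate: (1/5)·(17/2) + (1/5)·(-9) + (3/5)·(-5/2) = -8/5.
y-coordinate: (1/5)·(-7) + (1/5)·(-7) + (3/5)·10 = 16/5.

(-8/5, 16/5)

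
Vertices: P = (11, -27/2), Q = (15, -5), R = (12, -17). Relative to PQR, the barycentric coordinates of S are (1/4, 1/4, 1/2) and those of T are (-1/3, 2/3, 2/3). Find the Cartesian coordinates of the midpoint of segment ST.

Barycentric coordinates of the midpoint are the average: (-1/24, 11/24, 7/12).
Converting: (-1/24)·P + (11/24)·Q + (7/12)·R = (161/12, -559/48).

(161/12, -559/48)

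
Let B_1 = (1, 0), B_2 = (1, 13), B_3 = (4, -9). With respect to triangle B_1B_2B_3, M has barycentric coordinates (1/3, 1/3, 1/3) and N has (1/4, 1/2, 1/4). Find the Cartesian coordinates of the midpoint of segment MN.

(15/8, 67/24)

Barycentric coordinates of the midpoint are the average: (7/24, 5/12, 7/24).
Converting: (7/24)·B_1 + (5/12)·B_2 + (7/24)·B_3 = (15/8, 67/24).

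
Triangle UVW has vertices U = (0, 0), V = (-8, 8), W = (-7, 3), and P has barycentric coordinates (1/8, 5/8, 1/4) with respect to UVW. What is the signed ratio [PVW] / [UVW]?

1/8

The signed ratio [PVW]/[UVW] equals the barycentric coordinate of P at vertex U, which is 1/8.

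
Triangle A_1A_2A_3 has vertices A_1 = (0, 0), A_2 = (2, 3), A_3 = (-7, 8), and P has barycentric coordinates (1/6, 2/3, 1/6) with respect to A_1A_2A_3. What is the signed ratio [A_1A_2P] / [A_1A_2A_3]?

The signed ratio [A_1A_2P]/[A_1A_2A_3] equals the barycentric coordinate of P at vertex A_3, which is 1/6.

1/6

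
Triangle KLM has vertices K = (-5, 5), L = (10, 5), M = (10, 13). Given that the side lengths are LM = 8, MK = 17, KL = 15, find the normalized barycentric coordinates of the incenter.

The incenter has barycentric coordinates proportional to the opposite side lengths: (8 : 17 : 15).
Normalizing by 8+17+15 = 40 gives (1/5, 17/40, 3/8).

(1/5, 17/40, 3/8)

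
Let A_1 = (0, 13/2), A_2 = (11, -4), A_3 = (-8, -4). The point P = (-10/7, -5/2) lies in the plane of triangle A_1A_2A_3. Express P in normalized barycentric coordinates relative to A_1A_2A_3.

(1/7, 2/7, 4/7)

Signed area of the reference triangle: [A_1A_2A_3] = ½·(0·(-4−(-4)) + 11·(-4−(13/2)) + (-8)·(13/2−(-4))) = ½·(0 − 231/2 − 84) = -399/4.
[PA_2A_3] = ½·((-10/7)·(-4−(-4)) + 11·(-4−(-5/2)) + (-8)·(-5/2−(-4))) = ½·(0 − 33/2 − 12) = -57/4, so the A_1-coordinate is (-57/4)/(-399/4) = 1/7.
[A_1PA_3] = ½·(0·(-5/2−(-4)) + (-10/7)·(-4−(13/2)) + (-8)·(13/2−(-5/2))) = ½·(0 + 15 − 72) = -57/2, so the A_2-coordinate is 2/7.
[A_1A_2P] = ½·(0·(-4−(-5/2)) + 11·(-5/2−(13/2)) + (-10/7)·(13/2−(-4))) = ½·(0 − 99 − 15) = -57, so the A_3-coordinate is 4/7.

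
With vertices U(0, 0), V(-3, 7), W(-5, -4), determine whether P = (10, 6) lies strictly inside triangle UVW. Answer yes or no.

no

Barycentric coordinates of P: (145/47, -10/47, -88/47).
The three coordinates are positive, negative, negative; a point is interior exactly when all three are positive.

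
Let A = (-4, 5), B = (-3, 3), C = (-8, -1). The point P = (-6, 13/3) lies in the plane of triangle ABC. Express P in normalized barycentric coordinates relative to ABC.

Signed area of the reference triangle: [ABC] = ½·((-4)·(3−(-1)) + (-3)·(-1−5) + (-8)·(5−3)) = ½·(-16 + 18 − 16) = -7.
[PBC] = ½·((-6)·(3−(-1)) + (-3)·(-1−(13/3)) + (-8)·(13/3−3)) = ½·(-24 + 16 − 32/3) = -28/3, so the A-coordinate is (-28/3)/(-7) = 4/3.
[APC] = ½·((-4)·(13/3−(-1)) + (-6)·(-1−5) + (-8)·(5−(13/3))) = ½·(-64/3 + 36 − 16/3) = 14/3, so the B-coordinate is -2/3.
[ABP] = ½·((-4)·(3−(13/3)) + (-3)·(13/3−5) + (-6)·(5−3)) = ½·(16/3 + 2 − 12) = -7/3, so the C-coordinate is 1/3.
Check: 4/3 − 2/3 + 1/3 = 1.

(4/3, -2/3, 1/3)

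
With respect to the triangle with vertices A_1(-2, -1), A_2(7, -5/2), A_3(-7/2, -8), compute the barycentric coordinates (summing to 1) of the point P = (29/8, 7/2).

Signed area of the reference triangle: [A_1A_2A_3] = ½·((-2)·(-5/2−(-8)) + 7·(-8−(-1)) + (-7/2)·(-1−(-5/2))) = ½·(-11 − 49 − 21/4) = -261/8.
[PA_2A_3] = ½·((29/8)·(-5/2−(-8)) + 7·(-8−(7/2)) + (-7/2)·(7/2−(-5/2))) = ½·(319/16 − 161/2 − 21) = -1305/32, so the A_1-coordinate is (-1305/32)/(-261/8) = 5/4.
[A_1PA_3] = ½·((-2)·(7/2−(-8)) + (29/8)·(-8−(-1)) + (-7/2)·(-1−(7/2))) = ½·(-23 − 203/8 + 63/4) = -261/16, so the A_2-coordinate is 1/2.
[A_1A_2P] = ½·((-2)·(-5/2−(7/2)) + 7·(7/2−(-1)) + (29/8)·(-1−(-5/2))) = ½·(12 + 63/2 + 87/16) = 783/32, so the A_3-coordinate is -3/4.
Check: 5/4 + 1/2 − 3/4 = 1.

(5/4, 1/2, -3/4)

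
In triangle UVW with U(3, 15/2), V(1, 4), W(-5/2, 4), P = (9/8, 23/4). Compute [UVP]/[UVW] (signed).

1/4

[UVW] = ½·(3·(4−4) + 1·(4−(15/2)) + (-5/2)·(15/2−4)) = ½·(0 − 7/2 − 35/4) = -49/8.
[UVP] = ½·(3·(4−(23/4)) + 1·(23/4−(15/2)) + (9/8)·(15/2−4)) = ½·(-21/4 − 7/4 + 63/16) = -49/32, so the ratio is (-49/32)/(-49/8) = 1/4.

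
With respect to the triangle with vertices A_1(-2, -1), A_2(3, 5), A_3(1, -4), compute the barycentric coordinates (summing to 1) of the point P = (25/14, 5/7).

(1/14, 1/2, 3/7)

Signed area of the reference triangle: [A_1A_2A_3] = ½·((-2)·(5−(-4)) + 3·(-4−(-1)) + 1·(-1−5)) = ½·(-18 − 9 − 6) = -33/2.
[PA_2A_3] = ½·((25/14)·(5−(-4)) + 3·(-4−(5/7)) + 1·(5/7−5)) = ½·(225/14 − 99/7 − 30/7) = -33/28, so the A_1-coordinate is (-33/28)/(-33/2) = 1/14.
[A_1PA_3] = ½·((-2)·(5/7−(-4)) + (25/14)·(-4−(-1)) + 1·(-1−(5/7))) = ½·(-66/7 − 75/14 − 12/7) = -33/4, so the A_2-coordinate is 1/2.
[A_1A_2P] = ½·((-2)·(5−(5/7)) + 3·(5/7−(-1)) + (25/14)·(-1−5)) = ½·(-60/7 + 36/7 − 75/7) = -99/14, so the A_3-coordinate is 3/7.
Check: 1/14 + 1/2 + 3/7 = 1.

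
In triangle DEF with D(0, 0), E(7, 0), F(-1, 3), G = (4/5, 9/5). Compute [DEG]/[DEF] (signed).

3/5

[DEF] = ½·(0·(0−3) + 7·(3−0) + (-1)·(0−0)) = ½·(0 + 21 + 0) = 21/2.
[DEG] = ½·(0·(0−(9/5)) + 7·(9/5−0) + (4/5)·(0−0)) = ½·(0 + 63/5 + 0) = 63/10, so the ratio is (63/10)/(21/2) = 3/5.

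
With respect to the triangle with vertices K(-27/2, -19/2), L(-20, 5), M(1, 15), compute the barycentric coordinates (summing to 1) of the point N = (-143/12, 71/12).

Signed area of the reference triangle: [KLM] = ½·((-27/2)·(5−15) + (-20)·(15−(-19/2)) + 1·(-19/2−5)) = ½·(135 − 490 − 29/2) = -739/4.
[NLM] = ½·((-143/12)·(5−15) + (-20)·(15−(71/12)) + 1·(71/12−5)) = ½·(715/6 − 545/3 + 11/12) = -739/24, so the K-coordinate is (-739/24)/(-739/4) = 1/6.
[KNM] = ½·((-27/2)·(71/12−15) + (-143/12)·(15−(-19/2)) + 1·(-19/2−(71/12))) = ½·(981/8 − 7007/24 − 185/12) = -739/8, so the L-coordinate is 1/2.
[KLN] = ½·((-27/2)·(5−(71/12)) + (-20)·(71/12−(-19/2)) + (-143/12)·(-19/2−5)) = ½·(99/8 − 925/3 + 4147/24) = -739/12, so the M-coordinate is 1/3.

(1/6, 1/2, 1/3)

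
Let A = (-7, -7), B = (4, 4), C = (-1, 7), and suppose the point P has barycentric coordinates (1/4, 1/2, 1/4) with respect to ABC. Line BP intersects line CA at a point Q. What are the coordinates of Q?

(-4, 0)

Line BP meets CA where the B-coordinate vanishes; zeroing P's B-weight and renormalizing leaves C, A-weights 1/4 : 1/4 → (1/2, 1/2).
So Q = (1/2)·C + (1/2)·A = (-4, 0).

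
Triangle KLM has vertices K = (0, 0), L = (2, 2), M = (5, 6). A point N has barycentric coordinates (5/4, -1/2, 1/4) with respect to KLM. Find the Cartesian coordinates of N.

(1/4, 1/2)

N = (5/4)·K + (-1/2)·L + (1/4)·M.
x-coordinate: (5/4)·0 + (-1/2)·2 + (1/4)·5 = 1/4.
y-coordinate: (5/4)·0 + (-1/2)·2 + (1/4)·6 = 1/2.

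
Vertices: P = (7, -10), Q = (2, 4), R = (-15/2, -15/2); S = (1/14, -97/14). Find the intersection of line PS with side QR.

Barycentric coordinates of S with respect to PQR: (3/7, 1/7, 3/7).
On side QR the P-coordinate is zero; dropping S's P-weight 3/7 and renormalizing the remaining 1/7 : 3/7 gives weights 1/4, 3/4 on Q, R.
T = (1/4)·(2, 4) + (3/4)·(-15/2, -15/2) = (-41/8, -37/8).

(-41/8, -37/8)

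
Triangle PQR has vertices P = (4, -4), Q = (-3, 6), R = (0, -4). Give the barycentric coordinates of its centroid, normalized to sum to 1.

(1/3, 1/3, 1/3)

The centroid is the average of the vertices, so each weight is 1/3.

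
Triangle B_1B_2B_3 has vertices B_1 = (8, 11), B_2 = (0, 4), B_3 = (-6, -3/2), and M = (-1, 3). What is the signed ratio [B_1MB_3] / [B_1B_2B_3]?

[B_1B_2B_3] = ½·(8·(4−(-3/2)) + 0·(-3/2−11) + (-6)·(11−4)) = ½·(44 + 0 − 42) = 1.
[B_1MB_3] = ½·(8·(3−(-3/2)) + (-1)·(-3/2−11) + (-6)·(11−3)) = ½·(36 + 25/2 − 48) = 1/4, so the ratio is (1/4)/1 = 1/4.

1/4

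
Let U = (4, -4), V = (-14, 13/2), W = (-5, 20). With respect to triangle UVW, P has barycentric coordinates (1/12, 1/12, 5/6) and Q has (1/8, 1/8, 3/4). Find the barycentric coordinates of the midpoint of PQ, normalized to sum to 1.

Since both coordinate triples sum to 1, the midpoint's barycentrics are the componentwise average.
(1/12+1/8)/2 = 5/48; similarly 5/48 and 19/24.

(5/48, 5/48, 19/24)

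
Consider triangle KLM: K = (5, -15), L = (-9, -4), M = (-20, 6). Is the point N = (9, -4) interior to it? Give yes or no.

Barycentric coordinates of N: (180/19, -359/19, 198/19).
The three coordinates are positive, negative, positive; a point is interior exactly when all three are positive.

no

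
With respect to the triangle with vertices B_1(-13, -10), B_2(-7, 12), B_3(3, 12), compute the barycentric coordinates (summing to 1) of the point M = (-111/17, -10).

Signed area of the reference triangle: [B_1B_2B_3] = ½·((-13)·(12−12) + (-7)·(12−(-10)) + 3·(-10−12)) = ½·(0 − 154 − 66) = -110.
[MB_2B_3] = ½·((-111/17)·(12−12) + (-7)·(12−(-10)) + 3·(-10−12)) = ½·(0 − 154 − 66) = -110, so the B_1-coordinate is (-110)/(-110) = 1.
[B_1MB_3] = ½·((-13)·(-10−12) + (-111/17)·(12−(-10)) + 3·(-10−(-10))) = ½·(286 − 2442/17 + 0) = 1210/17, so the B_2-coordinate is -11/17.
[B_1B_2M] = ½·((-13)·(12−(-10)) + (-7)·(-10−(-10)) + (-111/17)·(-10−12)) = ½·(-286 + 0 + 2442/17) = -1210/17, so the B_3-coordinate is 11/17.
Check: 1 − 11/17 + 11/17 = 1.

(1, -11/17, 11/17)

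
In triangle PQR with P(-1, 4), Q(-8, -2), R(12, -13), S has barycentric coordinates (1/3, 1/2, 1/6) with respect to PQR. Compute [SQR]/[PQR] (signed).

The signed ratio [SQR]/[PQR] equals the barycentric coordinate of S at vertex P, which is 1/3.

1/3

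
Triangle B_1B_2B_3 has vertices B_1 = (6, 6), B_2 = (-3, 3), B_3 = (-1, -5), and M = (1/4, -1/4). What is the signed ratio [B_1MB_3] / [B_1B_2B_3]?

1/4

[B_1B_2B_3] = ½·(6·(3−(-5)) + (-3)·(-5−6) + (-1)·(6−3)) = ½·(48 + 33 − 3) = 39.
[B_1MB_3] = ½·(6·(-1/4−(-5)) + (1/4)·(-5−6) + (-1)·(6−(-1/4))) = ½·(57/2 − 11/4 − 25/4) = 39/4, so the ratio is (39/4)/39 = 1/4.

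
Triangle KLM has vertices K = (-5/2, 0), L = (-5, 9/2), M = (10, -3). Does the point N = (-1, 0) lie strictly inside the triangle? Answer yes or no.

yes

Barycentric coordinates of N: (10/13, 6/65, 9/65).
The three coordinates are positive, positive, positive; a point is interior exactly when all three are positive.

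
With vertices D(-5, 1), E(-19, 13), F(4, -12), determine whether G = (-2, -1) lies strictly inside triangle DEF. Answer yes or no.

no

Barycentric coordinates of G: (103/74, -21/74, -4/37).
The three coordinates are positive, negative, negative; a point is interior exactly when all three are positive.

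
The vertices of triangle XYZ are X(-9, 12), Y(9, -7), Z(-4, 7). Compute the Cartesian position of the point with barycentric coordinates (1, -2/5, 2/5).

W = 1·X + (-2/5)·Y + (2/5)·Z.
x-coordinate: 1·(-9) + (-2/5)·9 + (2/5)·(-4) = -71/5.
y-coordinate: 1·12 + (-2/5)·(-7) + (2/5)·7 = 88/5.

(-71/5, 88/5)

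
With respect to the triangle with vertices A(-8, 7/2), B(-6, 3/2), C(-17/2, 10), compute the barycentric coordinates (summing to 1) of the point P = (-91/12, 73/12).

(1/6, 1/3, 1/2)

Signed area of the reference triangle: [ABC] = ½·((-8)·(3/2−10) + (-6)·(10−(7/2)) + (-17/2)·(7/2−(3/2))) = ½·(68 − 39 − 17) = 6.
[PBC] = ½·((-91/12)·(3/2−10) + (-6)·(10−(73/12)) + (-17/2)·(73/12−(3/2))) = ½·(1547/24 − 47/2 − 935/24) = 1, so the A-coordinate is 1/6 = 1/6.
[APC] = ½·((-8)·(73/12−10) + (-91/12)·(10−(7/2)) + (-17/2)·(7/2−(73/12))) = ½·(94/3 − 1183/24 + 527/24) = 2, so the B-coordinate is 1/3.
[ABP] = ½·((-8)·(3/2−(73/12)) + (-6)·(73/12−(7/2)) + (-91/12)·(7/2−(3/2))) = ½·(110/3 − 31/2 − 91/6) = 3, so the C-coordinate is 1/2.
Check: 1/6 + 1/3 + 1/2 = 1.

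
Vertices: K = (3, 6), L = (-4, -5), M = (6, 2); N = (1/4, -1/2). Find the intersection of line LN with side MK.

(9/2, 4)

Barycentric coordinates of N with respect to KLM: (1/4, 1/2, 1/4).
On side MK the L-coordinate is zero; dropping N's L-weight 1/2 and renormalizing the remaining 1/4 : 1/4 gives weights 1/2, 1/2 on M, K.
J = (1/2)·(6, 2) + (1/2)·(3, 6) = (9/2, 4).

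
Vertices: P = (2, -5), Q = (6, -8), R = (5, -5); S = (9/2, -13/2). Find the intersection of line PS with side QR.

Barycentric coordinates of S with respect to PQR: (1/3, 1/2, 1/6).
On side QR the P-coordinate is zero; dropping S's P-weight 1/3 and renormalizing the remaining 1/2 : 1/6 gives weights 3/4, 1/4 on Q, R.
T = (3/4)·(6, -8) + (1/4)·(5, -5) = (23/4, -29/4).

(23/4, -29/4)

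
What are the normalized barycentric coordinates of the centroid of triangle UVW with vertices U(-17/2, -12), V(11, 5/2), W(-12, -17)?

(1/3, 1/3, 1/3)

The centroid is the average of the vertices, so each weight is 1/3.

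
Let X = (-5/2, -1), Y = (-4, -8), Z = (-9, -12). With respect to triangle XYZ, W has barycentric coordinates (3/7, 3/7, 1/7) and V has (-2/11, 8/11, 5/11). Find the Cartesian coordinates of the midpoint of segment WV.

(-1635/308, -1283/154)

Barycentric coordinates of the midpoint are the average: (19/154, 89/154, 23/77).
Converting: (19/154)·X + (89/154)·Y + (23/77)·Z = (-1635/308, -1283/154).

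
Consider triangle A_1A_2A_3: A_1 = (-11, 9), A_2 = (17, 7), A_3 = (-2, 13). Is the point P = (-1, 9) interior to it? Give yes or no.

yes

Barycentric coordinates of P: (7/13, 4/13, 2/13).
The three coordinates are positive, positive, positive; a point is interior exactly when all three are positive.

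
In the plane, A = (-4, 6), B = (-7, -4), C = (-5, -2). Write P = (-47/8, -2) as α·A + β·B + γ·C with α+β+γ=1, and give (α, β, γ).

Signed area of the reference triangle: [ABC] = ½·((-4)·(-4−(-2)) + (-7)·(-2−6) + (-5)·(6−(-4))) = ½·(8 + 56 − 50) = 7.
[PBC] = ½·((-47/8)·(-4−(-2)) + (-7)·(-2−(-2)) + (-5)·(-2−(-4))) = ½·(47/4 + 0 − 10) = 7/8, so the A-coordinate is (7/8)/7 = 1/8.
[APC] = ½·((-4)·(-2−(-2)) + (-47/8)·(-2−6) + (-5)·(6−(-2))) = ½·(0 + 47 − 40) = 7/2, so the B-coordinate is 1/2.
[ABP] = ½·((-4)·(-4−(-2)) + (-7)·(-2−6) + (-47/8)·(6−(-4))) = ½·(8 + 56 − 235/4) = 21/8, so the C-coordinate is 3/8.

(1/8, 1/2, 3/8)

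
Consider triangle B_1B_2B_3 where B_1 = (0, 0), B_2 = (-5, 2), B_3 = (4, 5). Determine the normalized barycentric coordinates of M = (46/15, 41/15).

(8/15, -2/15, 3/5)

Signed area of the reference triangle: [B_1B_2B_3] = ½·(0·(2−5) + (-5)·(5−0) + 4·(0−2)) = ½·(0 − 25 − 8) = -33/2.
[MB_2B_3] = ½·((46/15)·(2−5) + (-5)·(5−(41/15)) + 4·(41/15−2)) = ½·(-46/5 − 34/3 + 44/15) = -44/5, so the B_1-coordinate is (-44/5)/(-33/2) = 8/15.
[B_1MB_3] = ½·(0·(41/15−5) + (46/15)·(5−0) + 4·(0−(41/15))) = ½·(0 + 46/3 − 164/15) = 11/5, so the B_2-coordinate is -2/15.
[B_1B_2M] = ½·(0·(2−(41/15)) + (-5)·(41/15−0) + (46/15)·(0−2)) = ½·(0 − 41/3 − 92/15) = -99/10, so the B_3-coordinate is 3/5.
Check: 8/15 − 2/15 + 3/5 = 1.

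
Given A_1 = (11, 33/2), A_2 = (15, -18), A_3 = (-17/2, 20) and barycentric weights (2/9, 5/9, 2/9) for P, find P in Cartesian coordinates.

(80/9, -17/9)

P = (2/9)·A_1 + (5/9)·A_2 + (2/9)·A_3.
x-coordinate: (2/9)·11 + (5/9)·15 + (2/9)·(-17/2) = 80/9.
y-coordinate: (2/9)·(33/2) + (5/9)·(-18) + (2/9)·20 = -17/9.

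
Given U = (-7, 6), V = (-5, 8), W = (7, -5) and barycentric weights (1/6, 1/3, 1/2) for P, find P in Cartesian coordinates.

(2/3, 7/6)

P = (1/6)·U + (1/3)·V + (1/2)·W.
x-coordinate: (1/6)·(-7) + (1/3)·(-5) + (1/2)·7 = 2/3.
y-coordinate: (1/6)·6 + (1/3)·8 + (1/2)·(-5) = 7/6.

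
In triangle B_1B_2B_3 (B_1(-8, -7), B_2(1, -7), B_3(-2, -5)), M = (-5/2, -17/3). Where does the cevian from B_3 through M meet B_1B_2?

Barycentric coordinates of M with respect to B_1B_2B_3: (1/6, 1/6, 2/3).
On side B_1B_2 the B_3-coordinate is zero; dropping M's B_3-weight 2/3 and renormalizing the remaining 1/6 : 1/6 gives weights 1/2, 1/2 on B_1, B_2.
N = (1/2)·(-8, -7) + (1/2)·(1, -7) = (-7/2, -7).

(-7/2, -7)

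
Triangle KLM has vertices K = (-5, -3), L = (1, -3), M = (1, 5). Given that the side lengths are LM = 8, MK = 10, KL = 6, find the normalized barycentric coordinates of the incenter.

The incenter has barycentric coordinates proportional to the opposite side lengths: (8 : 10 : 6).
Normalizing by 8+10+6 = 24 gives (1/3, 5/12, 1/4).

(1/3, 5/12, 1/4)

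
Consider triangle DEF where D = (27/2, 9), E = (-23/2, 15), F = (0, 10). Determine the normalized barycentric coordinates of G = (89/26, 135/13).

(5/13, 2/13, 6/13)

Signed area of the reference triangle: [DEF] = ½·((27/2)·(15−10) + (-23/2)·(10−9) + 0·(9−15)) = ½·(135/2 − 23/2 + 0) = 28.
[GEF] = ½·((89/26)·(15−10) + (-23/2)·(10−(135/13)) + 0·(135/13−15)) = ½·(445/26 + 115/26 + 0) = 140/13, so the D-coordinate is (140/13)/28 = 5/13.
[DGF] = ½·((27/2)·(135/13−10) + (89/26)·(10−9) + 0·(9−(135/13))) = ½·(135/26 + 89/26 + 0) = 56/13, so the E-coordinate is 2/13.
[DEG] = ½·((27/2)·(15−(135/13)) + (-23/2)·(135/13−9) + (89/26)·(9−15)) = ½·(810/13 − 207/13 − 267/13) = 168/13, so the F-coordinate is 6/13.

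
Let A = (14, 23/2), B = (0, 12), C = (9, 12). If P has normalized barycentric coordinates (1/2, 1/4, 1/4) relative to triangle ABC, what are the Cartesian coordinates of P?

P = (1/2)·A + (1/4)·B + (1/4)·C.
x-coordinate: (1/2)·14 + (1/4)·0 + (1/4)·9 = 37/4.
y-coordinate: (1/2)·(23/2) + (1/4)·12 + (1/4)·12 = 47/4.

(37/4, 47/4)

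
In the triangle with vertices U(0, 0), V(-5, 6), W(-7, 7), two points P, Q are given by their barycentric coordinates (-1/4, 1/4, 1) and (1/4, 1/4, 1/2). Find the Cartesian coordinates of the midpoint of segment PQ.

Barycentric coordinates of the midpoint are the average: (0, 1/4, 3/4).
Converting: 0·U + (1/4)·V + (3/4)·W = (-13/2, 27/4).

(-13/2, 27/4)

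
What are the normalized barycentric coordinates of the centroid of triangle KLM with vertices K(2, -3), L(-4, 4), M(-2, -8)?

The centroid is the average of the vertices, so each weight is 1/3.

(1/3, 1/3, 1/3)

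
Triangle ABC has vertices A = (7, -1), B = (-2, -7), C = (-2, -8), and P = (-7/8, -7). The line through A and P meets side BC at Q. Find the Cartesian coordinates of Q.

Barycentric coordinates of P with respect to ABC: (1/8, 1/8, 3/4).
On side BC the A-coordinate is zero; dropping P's A-weight 1/8 and renormalizing the remaining 1/8 : 3/4 gives weights 1/7, 6/7 on B, C.
Q = (1/7)·(-2, -7) + (6/7)·(-2, -8) = (-2, -55/7).

(-2, -55/7)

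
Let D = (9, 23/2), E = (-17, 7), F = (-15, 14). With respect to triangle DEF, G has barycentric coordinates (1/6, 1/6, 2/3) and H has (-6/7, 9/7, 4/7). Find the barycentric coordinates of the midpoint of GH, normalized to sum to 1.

Since both coordinate triples sum to 1, the midpoint's barycentrics are the componentwise average.
(1/6+-6/7)/2 = -29/84; similarly 61/84 and 13/21.

(-29/84, 61/84, 13/21)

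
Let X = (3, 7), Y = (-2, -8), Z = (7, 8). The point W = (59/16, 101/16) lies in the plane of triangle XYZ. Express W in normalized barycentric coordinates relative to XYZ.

Signed area of the reference triangle: [XYZ] = ½·(3·(-8−8) + (-2)·(8−7) + 7·(7−(-8))) = ½·(-48 − 2 + 105) = 55/2.
[WYZ] = ½·((59/16)·(-8−8) + (-2)·(8−(101/16)) + 7·(101/16−(-8))) = ½·(-59 − 27/8 + 1603/16) = 605/32, so the X-coordinate is (605/32)/(55/2) = 11/16.
[XWZ] = ½·(3·(101/16−8) + (59/16)·(8−7) + 7·(7−(101/16))) = ½·(-81/16 + 59/16 + 77/16) = 55/32, so the Y-coordinate is 1/16.
[XYW] = ½·(3·(-8−(101/16)) + (-2)·(101/16−7) + (59/16)·(7−(-8))) = ½·(-687/16 + 11/8 + 885/16) = 55/8, so the Z-coordinate is 1/4.
Check: 11/16 + 1/16 + 1/4 = 1.

(11/16, 1/16, 1/4)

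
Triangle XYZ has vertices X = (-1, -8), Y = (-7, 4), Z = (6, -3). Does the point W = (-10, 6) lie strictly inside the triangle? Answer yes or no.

no

Barycentric coordinates of W: (-5/114, 143/114, -4/19).
The three coordinates are negative, positive, negative; a point is interior exactly when all three are positive.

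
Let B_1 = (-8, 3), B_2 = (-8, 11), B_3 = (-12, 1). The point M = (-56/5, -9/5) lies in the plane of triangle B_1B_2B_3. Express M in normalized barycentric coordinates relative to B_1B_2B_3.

Signed area of the reference triangle: [B_1B_2B_3] = ½·((-8)·(11−1) + (-8)·(1−3) + (-12)·(3−11)) = ½·(-80 + 16 + 96) = 16.
[MB_2B_3] = ½·((-56/5)·(11−1) + (-8)·(1−(-9/5)) + (-12)·(-9/5−11)) = ½·(-112 − 112/5 + 768/5) = 48/5, so the B_1-coordinate is (48/5)/16 = 3/5.
[B_1MB_3] = ½·((-8)·(-9/5−1) + (-56/5)·(1−3) + (-12)·(3−(-9/5))) = ½·(112/5 + 112/5 − 288/5) = -32/5, so the B_2-coordinate is -2/5.
[B_1B_2M] = ½·((-8)·(11−(-9/5)) + (-8)·(-9/5−3) + (-56/5)·(3−11)) = ½·(-512/5 + 192/5 + 448/5) = 64/5, so the B_3-coordinate is 4/5.
Check: 3/5 − 2/5 + 4/5 = 1.

(3/5, -2/5, 4/5)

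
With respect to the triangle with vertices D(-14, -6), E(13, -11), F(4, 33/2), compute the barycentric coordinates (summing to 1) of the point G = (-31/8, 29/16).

Signed area of the reference triangle: [DEF] = ½·((-14)·(-11−(33/2)) + 13·(33/2−(-6)) + 4·(-6−(-11))) = ½·(385 + 585/2 + 20) = 1395/4.
[GEF] = ½·((-31/8)·(-11−(33/2)) + 13·(33/2−(29/16)) + 4·(29/16−(-11))) = ½·(1705/16 + 3055/16 + 205/4) = 1395/8, so the D-coordinate is (1395/8)/(1395/4) = 1/2.
[DGF] = ½·((-14)·(29/16−(33/2)) + (-31/8)·(33/2−(-6)) + 4·(-6−(29/16))) = ½·(1645/8 − 1395/16 − 125/4) = 1395/32, so the E-coordinate is 1/8.
[DEG] = ½·((-14)·(-11−(29/16)) + 13·(29/16−(-6)) + (-31/8)·(-6−(-11))) = ½·(1435/8 + 1625/16 − 155/8) = 4185/32, so the F-coordinate is 3/8.
Check: 1/2 + 1/8 + 3/8 = 1.

(1/2, 1/8, 3/8)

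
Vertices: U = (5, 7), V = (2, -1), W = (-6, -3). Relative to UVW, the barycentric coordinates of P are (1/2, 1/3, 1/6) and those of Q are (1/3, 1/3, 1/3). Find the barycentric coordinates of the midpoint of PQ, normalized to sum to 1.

Since both coordinate triples sum to 1, the midpoint's barycentrics are the componentwise average.
(1/2+1/3)/2 = 5/12; similarly 1/3 and 1/4.

(5/12, 1/3, 1/4)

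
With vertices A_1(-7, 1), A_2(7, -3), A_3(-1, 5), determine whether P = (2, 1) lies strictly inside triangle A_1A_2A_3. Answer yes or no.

Barycentric coordinates of P: (1/10, 9/20, 9/20).
The three coordinates are positive, positive, positive; a point is interior exactly when all three are positive.

yes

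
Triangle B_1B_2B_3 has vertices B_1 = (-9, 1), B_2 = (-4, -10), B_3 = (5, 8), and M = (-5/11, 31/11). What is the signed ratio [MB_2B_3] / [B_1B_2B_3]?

[B_1B_2B_3] = ½·((-9)·(-10−8) + (-4)·(8−1) + 5·(1−(-10))) = ½·(162 − 28 + 55) = 189/2.
[MB_2B_3] = ½·((-5/11)·(-10−8) + (-4)·(8−(31/11)) + 5·(31/11−(-10))) = ½·(90/11 − 228/11 + 705/11) = 567/22, so the ratio is (567/22)/(189/2) = 3/11.

3/11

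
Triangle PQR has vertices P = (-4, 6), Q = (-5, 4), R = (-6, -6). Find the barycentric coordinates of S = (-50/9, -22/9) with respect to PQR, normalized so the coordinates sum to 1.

Signed area of the reference triangle: [PQR] = ½·((-4)·(4−(-6)) + (-5)·(-6−6) + (-6)·(6−4)) = ½·(-40 + 60 − 12) = 4.
[SQR] = ½·((-50/9)·(4−(-6)) + (-5)·(-6−(-22/9)) + (-6)·(-22/9−4)) = ½·(-500/9 + 160/9 + 116/3) = 4/9, so the P-coordinate is (4/9)/4 = 1/9.
[PSR] = ½·((-4)·(-22/9−(-6)) + (-50/9)·(-6−6) + (-6)·(6−(-22/9))) = ½·(-128/9 + 200/3 − 152/3) = 8/9, so the Q-coordinate is 2/9.
[PQS] = ½·((-4)·(4−(-22/9)) + (-5)·(-22/9−6) + (-50/9)·(6−4)) = ½·(-232/9 + 380/9 − 100/9) = 8/3, so the R-coordinate is 2/3.

(1/9, 2/9, 2/3)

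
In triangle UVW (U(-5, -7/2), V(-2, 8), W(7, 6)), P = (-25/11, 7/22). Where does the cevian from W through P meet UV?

(-13/3, -17/18)

Barycentric coordinates of P with respect to UVW: (7/11, 2/11, 2/11).
On side UV the W-coordinate is zero; dropping P's W-weight 2/11 and renormalizing the remaining 7/11 : 2/11 gives weights 7/9, 2/9 on U, V.
Q = (7/9)·(-5, -7/2) + (2/9)·(-2, 8) = (-13/3, -17/18).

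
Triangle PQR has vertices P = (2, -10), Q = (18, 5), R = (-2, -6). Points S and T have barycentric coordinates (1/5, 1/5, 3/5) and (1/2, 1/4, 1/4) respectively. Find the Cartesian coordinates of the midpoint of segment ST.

(39/10, -197/40)

Barycentric coordinates of the midpoint are the average: (7/20, 9/40, 17/40).
Converting: (7/20)·P + (9/40)·Q + (17/40)·R = (39/10, -197/40).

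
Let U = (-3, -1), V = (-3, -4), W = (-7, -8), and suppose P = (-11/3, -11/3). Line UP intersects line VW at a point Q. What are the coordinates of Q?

Barycentric coordinates of P with respect to UVW: (1/3, 1/2, 1/6).
On side VW the U-coordinate is zero; dropping P's U-weight 1/3 and renormalizing the remaining 1/2 : 1/6 gives weights 3/4, 1/4 on V, W.
Q = (3/4)·(-3, -4) + (1/4)·(-7, -8) = (-4, -5).

(-4, -5)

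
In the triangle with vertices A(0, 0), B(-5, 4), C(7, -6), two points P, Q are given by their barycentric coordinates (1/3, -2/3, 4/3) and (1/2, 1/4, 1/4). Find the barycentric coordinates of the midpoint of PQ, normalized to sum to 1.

(5/12, -5/24, 19/24)

Since both coordinate triples sum to 1, the midpoint's barycentrics are the componentwise average.
(1/3+1/2)/2 = 5/12; similarly -5/24 and 19/24.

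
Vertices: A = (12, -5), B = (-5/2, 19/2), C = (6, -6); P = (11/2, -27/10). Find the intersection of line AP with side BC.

(31/8, -17/8)

Barycentric coordinates of P with respect to ABC: (1/5, 1/5, 3/5).
On side BC the A-coordinate is zero; dropping P's A-weight 1/5 and renormalizing the remaining 1/5 : 3/5 gives weights 1/4, 3/4 on B, C.
Q = (1/4)·(-5/2, 19/2) + (3/4)·(6, -6) = (31/8, -17/8).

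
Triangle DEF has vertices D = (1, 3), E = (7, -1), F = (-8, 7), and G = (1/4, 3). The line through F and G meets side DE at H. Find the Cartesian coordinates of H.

Barycentric coordinates of G with respect to DEF: (1/2, 1/4, 1/4).
On side DE the F-coordinate is zero; dropping G's F-weight 1/4 and renormalizing the remaining 1/2 : 1/4 gives weights 2/3, 1/3 on D, E.
H = (2/3)·(1, 3) + (1/3)·(7, -1) = (3, 5/3).

(3, 5/3)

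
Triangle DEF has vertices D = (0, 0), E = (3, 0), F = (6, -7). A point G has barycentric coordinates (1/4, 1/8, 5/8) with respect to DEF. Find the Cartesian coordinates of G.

(33/8, -35/8)

G = (1/4)·D + (1/8)·E + (5/8)·F.
x-coordinate: (1/4)·0 + (1/8)·3 + (5/8)·6 = 33/8.
y-coordinate: (1/4)·0 + (1/8)·0 + (5/8)·(-7) = -35/8.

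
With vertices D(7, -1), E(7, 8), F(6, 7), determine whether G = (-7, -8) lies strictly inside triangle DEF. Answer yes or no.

no

Barycentric coordinates of G: (2/9, -119/9, 14).
The three coordinates are positive, negative, positive; a point is interior exactly when all three are positive.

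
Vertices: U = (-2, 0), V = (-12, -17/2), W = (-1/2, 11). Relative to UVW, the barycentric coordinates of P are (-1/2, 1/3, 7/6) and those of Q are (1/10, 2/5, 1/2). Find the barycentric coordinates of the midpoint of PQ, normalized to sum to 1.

(-1/5, 11/30, 5/6)

Since both coordinate triples sum to 1, the midpoint's barycentrics are the componentwise average.
(-1/2+1/10)/2 = -1/5; similarly 11/30 and 5/6.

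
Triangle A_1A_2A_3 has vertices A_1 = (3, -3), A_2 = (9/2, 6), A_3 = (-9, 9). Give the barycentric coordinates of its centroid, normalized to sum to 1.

The centroid is the average of the vertices, so each weight is 1/3.

(1/3, 1/3, 1/3)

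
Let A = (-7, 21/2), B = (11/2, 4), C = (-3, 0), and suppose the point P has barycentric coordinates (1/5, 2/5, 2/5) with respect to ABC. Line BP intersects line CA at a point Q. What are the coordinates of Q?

(-13/3, 7/2)

Line BP meets CA where the B-coordinate vanishes; zeroing P's B-weight and renormalizing leaves C, A-weights 2/5 : 1/5 → (2/3, 1/3).
So Q = (2/3)·C + (1/3)·A = (-13/3, 7/2).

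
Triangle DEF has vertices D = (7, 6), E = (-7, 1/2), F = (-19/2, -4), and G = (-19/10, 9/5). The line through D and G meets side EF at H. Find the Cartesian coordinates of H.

Barycentric coordinates of G with respect to DEF: (2/5, 2/5, 1/5).
On side EF the D-coordinate is zero; dropping G's D-weight 2/5 and renormalizing the remaining 2/5 : 1/5 gives weights 2/3, 1/3 on E, F.
H = (2/3)·(-7, 1/2) + (1/3)·(-19/2, -4) = (-47/6, -1).

(-47/6, -1)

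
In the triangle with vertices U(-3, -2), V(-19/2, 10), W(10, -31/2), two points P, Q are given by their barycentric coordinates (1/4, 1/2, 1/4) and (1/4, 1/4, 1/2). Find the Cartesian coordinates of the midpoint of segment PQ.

(-9/16, -41/16)

Barycentric coordinates of the midpoint are the average: (1/4, 3/8, 3/8).
Converting: (1/4)·U + (3/8)·V + (3/8)·W = (-9/16, -41/16).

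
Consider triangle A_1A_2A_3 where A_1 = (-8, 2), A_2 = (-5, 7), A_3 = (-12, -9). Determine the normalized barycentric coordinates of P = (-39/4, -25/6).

(-1/6, 5/12, 3/4)

Signed area of the reference triangle: [A_1A_2A_3] = ½·((-8)·(7−(-9)) + (-5)·(-9−2) + (-12)·(2−7)) = ½·(-128 + 55 + 60) = -13/2.
[PA_2A_3] = ½·((-39/4)·(7−(-9)) + (-5)·(-9−(-25/6)) + (-12)·(-25/6−7)) = ½·(-156 + 145/6 + 134) = 13/12, so the A_1-coordinate is (13/12)/(-13/2) = -1/6.
[A_1PA_3] = ½·((-8)·(-25/6−(-9)) + (-39/4)·(-9−2) + (-12)·(2−(-25/6))) = ½·(-116/3 + 429/4 − 74) = -65/24, so the A_2-coordinate is 5/12.
[A_1A_2P] = ½·((-8)·(7−(-25/6)) + (-5)·(-25/6−2) + (-39/4)·(2−7)) = ½·(-268/3 + 185/6 + 195/4) = -39/8, so the A_3-coordinate is 3/4.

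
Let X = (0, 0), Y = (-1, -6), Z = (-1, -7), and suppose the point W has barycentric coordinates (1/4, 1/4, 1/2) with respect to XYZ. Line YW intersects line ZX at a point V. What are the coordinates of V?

(-2/3, -14/3)

Line YW meets ZX where the Y-coordinate vanishes; zeroing W's Y-weight and renormalizing leaves Z, X-weights 1/2 : 1/4 → (2/3, 1/3).
So V = (2/3)·Z + (1/3)·X = (-2/3, -14/3).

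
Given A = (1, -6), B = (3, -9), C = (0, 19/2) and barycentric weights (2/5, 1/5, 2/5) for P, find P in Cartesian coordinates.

P = (2/5)·A + (1/5)·B + (2/5)·C.
x-coordinate: (2/5)·1 + (1/5)·3 + (2/5)·0 = 1.
y-coordinate: (2/5)·(-6) + (1/5)·(-9) + (2/5)·(19/2) = -2/5.

(1, -2/5)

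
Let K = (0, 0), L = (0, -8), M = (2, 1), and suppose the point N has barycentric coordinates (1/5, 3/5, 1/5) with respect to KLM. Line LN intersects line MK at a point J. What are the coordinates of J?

Line LN meets MK where the L-coordinate vanishes; zeroing N's L-weight and renormalizing leaves M, K-weights 1/5 : 1/5 → (1/2, 1/2).
So J = (1/2)·M + (1/2)·K = (1, 1/2).

(1, 1/2)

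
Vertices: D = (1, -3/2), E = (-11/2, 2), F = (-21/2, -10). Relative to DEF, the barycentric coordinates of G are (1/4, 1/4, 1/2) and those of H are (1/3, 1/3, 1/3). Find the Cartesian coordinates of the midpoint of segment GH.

Barycentric coordinates of the midpoint are the average: (7/24, 7/24, 5/12).
Converting: (7/24)·D + (7/24)·E + (5/12)·F = (-91/16, -193/48).

(-91/16, -193/48)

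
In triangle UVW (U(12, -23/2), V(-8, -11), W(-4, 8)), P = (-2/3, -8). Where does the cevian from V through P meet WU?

Barycentric coordinates of P with respect to UVW: (1/3, 1/2, 1/6).
On side WU the V-coordinate is zero; dropping P's V-weight 1/2 and renormalizing the remaining 1/6 : 1/3 gives weights 1/3, 2/3 on W, U.
Q = (1/3)·(-4, 8) + (2/3)·(12, -23/2) = (20/3, -5).

(20/3, -5)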